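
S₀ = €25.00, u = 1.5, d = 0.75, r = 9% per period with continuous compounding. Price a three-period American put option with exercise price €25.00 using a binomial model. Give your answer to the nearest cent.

Risk-neutral probability p = (e^0.09 − 0.75)/(1.5 − 0.75) = 0.3442/0.7500 = 0.4589
Terminal stock prices: S_uuu = 84.38, S_uud = 42.19, S_udd = 21.09, S_ddd = 10.55
Terminal payoffs (K − S): max(-59.38, 0) = 0, max(-17.19, 0) = 0, max(3.906, 0) = 3.906, max(14.45, 0) = 14.45
Node uu (S = 56.25): continuation = e^(−0.09)·[0.4589·0.0000 + 0.5411·0.0000] = 0.0000; exercise value = 0.0000 ≤ continuation, so V_uu = 0.0000
Node ud (S = 28.12): continuation = e^(−0.09)·[0.4589·0.0000 + 0.5411·3.9062] = 1.9318; exercise value = 0.0000 ≤ continuation, so V_ud = 1.9318
Node dd (S = 14.06): continuation = e^(−0.09)·[0.4589·3.9062 + 0.5411·14.4531] = 8.7858; exercise value = 10.9375 > continuation, so V_dd = 10.9375 (exercise)
Node u (S = 37.5): continuation = e^(−0.09)·[0.4589·0.0000 + 0.5411·1.9318] = 0.9553; exercise value = 0.0000 ≤ continuation, so V_u = 0.9553
Node d (S = 18.75): continuation = e^(−0.09)·[0.4589·1.9318 + 0.5411·10.9375] = 6.2191; exercise value = 6.2500 > continuation, so V_d = 6.2500 (exercise)
Node 0 (S = 25): continuation = e^(−0.09)·[0.4589·0.9553 + 0.5411·6.2500] = 3.4915; exercise value = 0.0000 ≤ continuation, so V_0 = 3.4915

€3.49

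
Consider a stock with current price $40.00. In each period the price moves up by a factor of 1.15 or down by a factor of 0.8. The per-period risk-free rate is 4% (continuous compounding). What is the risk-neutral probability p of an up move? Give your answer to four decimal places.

p = 0.6880

Risk-neutral probability p = (e^0.04 − 0.8)/(1.15 − 0.8) = 0.2408/0.3500 = 0.6880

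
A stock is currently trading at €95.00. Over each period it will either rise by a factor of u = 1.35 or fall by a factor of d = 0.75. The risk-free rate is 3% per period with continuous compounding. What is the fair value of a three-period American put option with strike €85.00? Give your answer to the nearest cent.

Risk-neutral probability p = (e^0.03 − 0.75)/(1.35 − 0.75) = 0.2805/0.6000 = 0.4674
Terminal stock prices: S_uuu = 233.7, S_uud = 129.9, S_udd = 72.14, S_ddd = 40.08
Terminal payoffs (K − S): max(-148.7, 0) = 0, max(-44.85, 0) = 0, max(12.86, 0) = 12.86, max(44.92, 0) = 44.92
Node uu (S = 173.1): continuation = e^(−0.03)·[0.4674·0.0000 + 0.5326·0.0000] = 0.0000; exercise value = 0.0000 ≤ continuation, so V_uu = 0.0000
Node ud (S = 96.19): continuation = e^(−0.03)·[0.4674·0.0000 + 0.5326·12.8594] = 6.6462; exercise value = 0.0000 ≤ continuation, so V_ud = 6.6462
Node dd (S = 53.44): continuation = e^(−0.03)·[0.4674·12.8594 + 0.5326·44.9219] = 29.0504; exercise value = 31.5625 > continuation, so V_dd = 31.5625 (exercise)
Node u (S = 128.2): continuation = e^(−0.03)·[0.4674·0.0000 + 0.5326·6.6462] = 3.4350; exercise value = 0.0000 ≤ continuation, so V_u = 3.4350
Node d (S = 71.25): continuation = e^(−0.03)·[0.4674·6.6462 + 0.5326·31.5625] = 19.3274; exercise value = 13.7500 ≤ continuation, so V_d = 19.3274
Node 0 (S = 95): continuation = e^(−0.03)·[0.4674·3.4350 + 0.5326·19.3274] = 11.5472; exercise value = 0.0000 ≤ continuation, so V_0 = 11.5472

€11.55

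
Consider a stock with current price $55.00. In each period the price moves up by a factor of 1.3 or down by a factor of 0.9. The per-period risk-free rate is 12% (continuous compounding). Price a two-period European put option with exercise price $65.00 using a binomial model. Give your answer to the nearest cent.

Risk-neutral probability p = (e^0.12 − 0.9)/(1.3 − 0.9) = 0.2275/0.4000 = 0.5687
Terminal stock prices: S_uu = 92.95, S_ud = 64.35, S_dd = 44.55
Terminal payoffs (K − S): max(-27.95, 0) = 0, max(0.65, 0) = 0.65, max(20.45, 0) = 20.45
Node u (S = 71.5): V_u = e^(−0.12)·[0.5687·0.0000 + 0.4313·0.6500] = 0.2486
Node d (S = 49.5): V_d = e^(−0.12)·[0.5687·0.6500 + 0.4313·20.4500] = 8.1498
Node 0 (S = 55): V_0 = e^(−0.12)·[0.5687·0.2486 + 0.4313·8.1498] = 3.2427

$3.24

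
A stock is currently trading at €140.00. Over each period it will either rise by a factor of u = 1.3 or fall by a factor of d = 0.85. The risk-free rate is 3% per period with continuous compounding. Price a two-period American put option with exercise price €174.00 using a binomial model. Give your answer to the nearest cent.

Risk-neutral probability p = (e^0.03 − 0.85)/(1.3 − 0.85) = 0.1805/0.4500 = 0.4010
Terminal stock prices: S_uu = 236.6, S_ud = 154.7, S_dd = 101.1
Terminal payoffs (K − S): max(-62.6, 0) = 0, max(19.3, 0) = 19.3, max(72.85, 0) = 72.85
Node u (S = 182): continuation = e^(−0.03)·[0.4010·0.0000 + 0.5990·19.3000] = 11.2188; exercise value = 0.0000 ≤ continuation, so V_u = 11.2188
Node d (S = 119): continuation = e^(−0.03)·[0.4010·19.3000 + 0.5990·72.8500] = 49.8575; exercise value = 55.0000 > continuation, so V_d = 55.0000 (exercise)
Node 0 (S = 140): continuation = e^(−0.03)·[0.4010·11.2188 + 0.5990·55.0000] = 36.3367; exercise value = 34.0000 ≤ continuation, so V_0 = 36.3367

€36.34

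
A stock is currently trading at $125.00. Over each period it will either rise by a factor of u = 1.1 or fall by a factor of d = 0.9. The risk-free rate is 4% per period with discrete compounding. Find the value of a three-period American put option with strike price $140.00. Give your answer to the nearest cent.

Risk-neutral probability p = (1 + 0.04 − 0.9)/(1.1 − 0.9) = 0.1400/0.2000 = 0.7000
Terminal stock prices: S_uuu = 166.4, S_uud = 136.1, S_udd = 111.4, S_ddd = 91.13
Terminal payoffs (K − S): max(-26.38, 0) = 0, max(3.875, 0) = 3.875, max(28.62, 0) = 28.62, max(48.87, 0) = 48.87
Node uu (S = 151.3): continuation = 1/1.04·[0.7000·0.0000 + 0.3000·3.8750] = 1.1178; exercise value = 0.0000 ≤ continuation, so V_uu = 1.1178
Node ud (S = 123.8): continuation = 1/1.04·[0.7000·3.8750 + 0.3000·28.6250] = 10.8654; exercise value = 16.2500 > continuation, so V_ud = 16.2500 (exercise)
Node dd (S = 101.2): continuation = 1/1.04·[0.7000·28.6250 + 0.3000·48.8750] = 33.3654; exercise value = 38.7500 > continuation, so V_dd = 38.7500 (exercise)
Node u (S = 137.5): continuation = 1/1.04·[0.7000·1.1178 + 0.3000·16.2500] = 5.4399; exercise value = 2.5000 ≤ continuation, so V_u = 5.4399
Node d (S = 112.5): continuation = 1/1.04·[0.7000·16.2500 + 0.3000·38.7500] = 22.1154; exercise value = 27.5000 > continuation, so V_d = 27.5000 (exercise)
Node 0 (S = 125): continuation = 1/1.04·[0.7000·5.4399 + 0.3000·27.5000] = 11.5941; exercise value = 15.0000 > continuation, so V_0 = 15.0000 (exercise)

$15.00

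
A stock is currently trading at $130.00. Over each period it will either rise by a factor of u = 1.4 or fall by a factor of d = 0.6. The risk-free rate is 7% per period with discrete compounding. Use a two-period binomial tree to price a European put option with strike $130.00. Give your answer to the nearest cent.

Risk-neutral probability p = (1 + 0.07 − 0.6)/(1.4 − 0.6) = 0.4700/0.8000 = 0.5875
Terminal stock prices: S_uu = 254.8, S_ud = 109.2, S_dd = 46.8
Terminal payoffs (K − S): max(-124.8, 0) = 0, max(20.8, 0) = 20.8, max(83.2, 0) = 83.2
Node u (S = 182): V_u = 1/1.07·[0.5875·0.0000 + 0.4125·20.8000] = 8.0187
Node d (S = 78): V_d = 1/1.07·[0.5875·20.8000 + 0.4125·83.2000] = 43.4953
Node 0 (S = 130): V_0 = 1/1.07·[0.5875·8.0187 + 0.4125·43.4953] = 21.1708

$21.17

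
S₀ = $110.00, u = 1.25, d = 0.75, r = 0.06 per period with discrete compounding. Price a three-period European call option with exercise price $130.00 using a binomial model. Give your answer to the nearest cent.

Risk-neutral probability p = (1 + 0.06 − 0.75)/(1.25 − 0.75) = 0.3100/0.5000 = 0.6200
Terminal stock prices: S_uuu = 214.8, S_uud = 128.9, S_udd = 77.34, S_ddd = 46.41
Terminal payoffs (S − K): max(84.84, 0) = 84.84, max(-1.094, 0) = 0, max(-52.66, 0) = 0, max(-83.59, 0) = 0
Node uu (S = 171.9): V_uu = 1/1.06·[0.6200·84.8438 + 0.3800·0.0000] = 49.6256
Node ud (S = 103.1): V_ud = 1/1.06·[0.6200·0.0000 + 0.3800·0.0000] = 0.0000
Node dd (S = 61.88): V_dd = 1/1.06·[0.6200·0.0000 + 0.3800·0.0000] = 0.0000
Node u (S = 137.5): V_u = 1/1.06·[0.6200·49.6256 + 0.3800·0.0000] = 29.0263
Node d (S = 82.5): V_d = 1/1.06·[0.6200·0.0000 + 0.3800·0.0000] = 0.0000
Node 0 (S = 110): V_0 = 1/1.06·[0.6200·29.0263 + 0.3800·0.0000] = 16.9776

$16.98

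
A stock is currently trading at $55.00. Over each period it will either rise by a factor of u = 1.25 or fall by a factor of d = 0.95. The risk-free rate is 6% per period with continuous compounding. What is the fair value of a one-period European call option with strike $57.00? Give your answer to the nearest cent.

Risk-neutral probability p = (e^0.06 − 0.95)/(1.25 − 0.95) = 0.1118/0.3000 = 0.3728
Terminal stock prices: S_u = 68.75, S_d = 52.25
Terminal payoffs (S − K): max(11.75, 0) = 11.75, max(-4.75, 0) = 0
Node 0 (S = 55): V_0 = e^(−0.06)·[0.3728·11.7500 + 0.6272·0.0000] = 4.1252

$4.13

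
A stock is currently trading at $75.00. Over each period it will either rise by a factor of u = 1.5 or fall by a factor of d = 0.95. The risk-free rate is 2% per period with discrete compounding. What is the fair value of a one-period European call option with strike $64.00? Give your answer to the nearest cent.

$12.25

Risk-neutral probability p = (1 + 0.02 − 0.95)/(1.5 − 0.95) = 0.0700/0.5500 = 0.1273
Terminal stock prices: S_u = 112.5, S_d = 71.25
Terminal payoffs (S − K): max(48.5, 0) = 48.5, max(7.25, 0) = 7.25
Node 0 (S = 75): V_0 = 1/1.02·[0.1273·48.5000 + 0.8727·7.2500] = 12.2549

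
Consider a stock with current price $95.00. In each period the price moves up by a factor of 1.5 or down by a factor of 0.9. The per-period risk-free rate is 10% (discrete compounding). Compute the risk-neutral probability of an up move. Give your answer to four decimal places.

Risk-neutral probability p = (1 + 0.1 − 0.9)/(1.5 − 0.9) = 0.2000/0.6000 = 0.3333

p = 0.3333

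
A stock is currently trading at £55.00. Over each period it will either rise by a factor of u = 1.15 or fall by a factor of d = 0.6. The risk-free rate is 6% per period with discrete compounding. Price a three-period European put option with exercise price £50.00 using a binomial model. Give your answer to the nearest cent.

Risk-neutral probability p = (1 + 0.06 − 0.6)/(1.15 − 0.6) = 0.4600/0.5500 = 0.8364
Terminal stock prices: S_uuu = 83.65, S_uud = 43.64, S_udd = 22.77, S_ddd = 11.88
Terminal payoffs (K − S): max(-33.65, 0) = 0, max(6.358, 0) = 6.358, max(27.23, 0) = 27.23, max(38.12, 0) = 38.12
Node uu (S = 72.74): V_uu = 1/1.06·[0.8364·0.0000 + 0.1636·6.3575] = 0.9814
Node ud (S = 37.95): V_ud = 1/1.06·[0.8364·6.3575 + 0.1636·27.2300] = 9.2198
Node dd (S = 19.8): V_dd = 1/1.06·[0.8364·27.2300 + 0.1636·38.1200] = 27.3698
Node u (S = 63.25): V_u = 1/1.06·[0.8364·0.9814 + 0.1636·9.2198] = 2.1977
Node d (S = 33): V_d = 1/1.06·[0.8364·9.2198 + 0.1636·27.3698] = 11.4998
Node 0 (S = 55): V_0 = 1/1.06·[0.8364·2.1977 + 0.1636·11.4998] = 3.5093

£3.51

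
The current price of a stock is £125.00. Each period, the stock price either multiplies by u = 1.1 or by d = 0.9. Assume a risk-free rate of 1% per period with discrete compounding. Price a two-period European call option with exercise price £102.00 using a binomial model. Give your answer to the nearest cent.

Risk-neutral probability p = (1 + 0.01 − 0.9)/(1.1 − 0.9) = 0.1100/0.2000 = 0.5500
Terminal stock prices: S_uu = 151.3, S_ud = 123.8, S_dd = 101.2
Terminal payoffs (S − K): max(49.25, 0) = 49.25, max(21.75, 0) = 21.75, max(-0.75, 0) = 0
Node u (S = 137.5): V_u = 1/1.01·[0.5500·49.2500 + 0.4500·21.7500] = 36.5099
Node d (S = 112.5): V_d = 1/1.01·[0.5500·21.7500 + 0.4500·0.0000] = 11.8441
Node 0 (S = 125): V_0 = 1/1.01·[0.5500·36.5099 + 0.4500·11.8441] = 25.1587

£25.16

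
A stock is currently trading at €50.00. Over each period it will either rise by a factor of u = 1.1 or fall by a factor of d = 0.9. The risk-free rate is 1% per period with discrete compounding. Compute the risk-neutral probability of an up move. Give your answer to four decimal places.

Risk-neutral probability p = (1 + 0.01 − 0.9)/(1.1 − 0.9) = 0.1100/0.2000 = 0.5500

p = 0.5500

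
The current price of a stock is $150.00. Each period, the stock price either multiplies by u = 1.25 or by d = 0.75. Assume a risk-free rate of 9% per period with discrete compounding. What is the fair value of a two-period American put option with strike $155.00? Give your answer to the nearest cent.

Risk-neutral probability p = (1 + 0.09 − 0.75)/(1.25 − 0.75) = 0.3400/0.5000 = 0.6800
Terminal stock prices: S_uu = 234.4, S_ud = 140.6, S_dd = 84.38
Terminal payoffs (K − S): max(-79.38, 0) = 0, max(14.38, 0) = 14.38, max(70.62, 0) = 70.62
Node u (S = 187.5): continuation = 1/1.09·[0.6800·0.0000 + 0.3200·14.3750] = 4.2202; exercise value = 0.0000 ≤ continuation, so V_u = 4.2202
Node d (S = 112.5): continuation = 1/1.09·[0.6800·14.3750 + 0.3200·70.6250] = 29.7018; exercise value = 42.5000 > continuation, so V_d = 42.5000 (exercise)
Node 0 (S = 150): continuation = 1/1.09·[0.6800·4.2202 + 0.3200·42.5000] = 15.1098; exercise value = 5.0000 ≤ continuation, so V_0 = 15.1098

$15.11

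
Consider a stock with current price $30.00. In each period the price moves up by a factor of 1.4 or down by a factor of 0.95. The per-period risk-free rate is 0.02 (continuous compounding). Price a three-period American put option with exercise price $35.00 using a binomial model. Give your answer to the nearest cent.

$5.42

Risk-neutral probability p = (e^0.02 − 0.95)/(1.4 − 0.95) = 0.0702/0.4500 = 0.1560
Terminal stock prices: S_uuu = 82.32, S_uud = 55.86, S_udd = 37.91, S_ddd = 25.72
Terminal payoffs (K − S): max(-47.32, 0) = 0, max(-20.86, 0) = 0, max(-2.905, 0) = 0, max(9.279, 0) = 9.279
Node uu (S = 58.8): continuation = e^(−0.02)·[0.1560·0.0000 + 0.8440·0.0000] = 0.0000; exercise value = 0.0000 ≤ continuation, so V_uu = 0.0000
Node ud (S = 39.9): continuation = e^(−0.02)·[0.1560·0.0000 + 0.8440·0.0000] = 0.0000; exercise value = 0.0000 ≤ continuation, so V_ud = 0.0000
Node dd (S = 27.07): continuation = e^(−0.02)·[0.1560·0.0000 + 0.8440·9.2788] = 7.6762; exercise value = 7.9250 > continuation, so V_dd = 7.9250 (exercise)
Node u (S = 42): continuation = e^(−0.02)·[0.1560·0.0000 + 0.8440·0.0000] = 0.0000; exercise value = 0.0000 ≤ continuation, so V_u = 0.0000
Node d (S = 28.5): continuation = e^(−0.02)·[0.1560·0.0000 + 0.8440·7.9250] = 6.5562; exercise value = 6.5000 ≤ continuation, so V_d = 6.5562
Node 0 (S = 30): continuation = e^(−0.02)·[0.1560·0.0000 + 0.8440·6.5562] = 5.4239; exercise value = 5.0000 ≤ continuation, so V_0 = 5.4239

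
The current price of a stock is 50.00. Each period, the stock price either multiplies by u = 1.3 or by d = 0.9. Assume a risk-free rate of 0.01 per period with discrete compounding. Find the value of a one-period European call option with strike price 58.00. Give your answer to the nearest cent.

1.91

Risk-neutral probability p = (1 + 0.01 − 0.9)/(1.3 − 0.9) = 0.1100/0.4000 = 0.2750
Terminal stock prices: S_u = 65, S_d = 45
Terminal payoffs (S − K): max(7, 0) = 7, max(-13, 0) = 0
Node 0 (S = 50): V_0 = 1/1.01·[0.2750·7.0000 + 0.7250·0.0000] = 1.9059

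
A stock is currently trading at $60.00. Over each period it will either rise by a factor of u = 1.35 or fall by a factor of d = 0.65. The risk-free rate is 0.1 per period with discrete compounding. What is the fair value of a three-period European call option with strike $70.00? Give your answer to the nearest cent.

$15.85

Risk-neutral probability p = (1 + 0.1 − 0.65)/(1.35 − 0.65) = 0.4500/0.7000 = 0.6429
Terminal stock prices: S_uuu = 147.6, S_uud = 71.08, S_udd = 34.22, S_ddd = 16.48
Terminal payoffs (S − K): max(77.62, 0) = 77.62, max(1.078, 0) = 1.078, max(-35.78, 0) = 0, max(-53.52, 0) = 0
Node uu (S = 109.4): V_uu = 1/1.1·[0.6429·77.6225 + 0.3571·1.0775] = 45.7136
Node ud (S = 52.65): V_ud = 1/1.1·[0.6429·1.0775 + 0.3571·0.0000] = 0.6297
Node dd (S = 25.35): V_dd = 1/1.1·[0.6429·0.0000 + 0.3571·0.0000] = 0.0000
Node u (S = 81): V_u = 1/1.1·[0.6429·45.7136 + 0.3571·0.6297] = 26.9202
Node d (S = 39): V_d = 1/1.1·[0.6429·0.6297 + 0.3571·0.0000] = 0.3680
Node 0 (S = 60): V_0 = 1/1.1·[0.6429·26.9202 + 0.3571·0.3680] = 15.8521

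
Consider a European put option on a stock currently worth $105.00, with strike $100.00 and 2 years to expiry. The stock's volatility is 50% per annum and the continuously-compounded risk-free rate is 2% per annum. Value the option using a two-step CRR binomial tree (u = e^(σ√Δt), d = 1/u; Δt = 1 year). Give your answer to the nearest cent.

$21.45

CRR parameters: u = e^(σ√Δt) = e^(0.5·√1) = 1.6487, d = 1/u = 0.6065
Per-period rate: rΔt = 0.02·1 = 0.02, so R = e^0.02 = 1.0202
Risk-neutral probability p = (e^0.02 − 0.6065)/(1.6487 − 0.6065) = 0.4137/1.0422 = 0.3969
Terminal stock prices: S_uu = 285.4, S_ud = 105, S_dd = 38.63
Terminal payoffs (K − S): max(-185.4, 0) = 0, max(-5, 0) = 0, max(61.37, 0) = 61.37
Node u (S = 173.1): V_u = e^(−0.02)·[0.3969·0.0000 + 0.6031·0.0000] = 0.0000
Node d (S = 63.69): V_d = e^(−0.02)·[0.3969·0.0000 + 0.6031·61.3727] = 36.2795
Node 0 (S = 105): V_0 = e^(−0.02)·[0.3969·0.0000 + 0.6031·36.2795] = 21.4460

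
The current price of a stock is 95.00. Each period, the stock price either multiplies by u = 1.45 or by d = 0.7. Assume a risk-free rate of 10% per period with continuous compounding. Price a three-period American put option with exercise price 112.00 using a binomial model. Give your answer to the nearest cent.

22.69

Risk-neutral probability p = (e^0.1 − 0.7)/(1.45 − 0.7) = 0.4052/0.7500 = 0.5402
Terminal stock prices: S_uuu = 289.6, S_uud = 139.8, S_udd = 67.5, S_ddd = 32.58
Terminal payoffs (K − S): max(-177.6, 0) = 0, max(-27.82, 0) = 0, max(44.5, 0) = 44.5, max(79.42, 0) = 79.42
Node uu (S = 199.7): continuation = e^(−0.1)·[0.5402·0.0000 + 0.4598·0.0000] = 0.0000; exercise value = 0.0000 ≤ continuation, so V_uu = 0.0000
Node ud (S = 96.42): continuation = e^(−0.1)·[0.5402·0.0000 + 0.4598·44.5025] = 18.5139; exercise value = 15.5750 ≤ continuation, so V_ud = 18.5139
Node dd (S = 46.55): continuation = e^(−0.1)·[0.5402·44.5025 + 0.4598·79.4150] = 54.7918; exercise value = 65.4500 > continuation, so V_dd = 65.4500 (exercise)
Node u (S = 137.8): continuation = e^(−0.1)·[0.5402·0.0000 + 0.4598·18.5139] = 7.7021; exercise value = 0.0000 ≤ continuation, so V_u = 7.7021
Node d (S = 66.5): continuation = e^(−0.1)·[0.5402·18.5139 + 0.4598·65.4500] = 36.2784; exercise value = 45.5000 > continuation, so V_d = 45.5000 (exercise)
Node 0 (S = 95): continuation = e^(−0.1)·[0.5402·7.7021 + 0.4598·45.5000] = 22.6938; exercise value = 17.0000 ≤ continuation, so V_0 = 22.6938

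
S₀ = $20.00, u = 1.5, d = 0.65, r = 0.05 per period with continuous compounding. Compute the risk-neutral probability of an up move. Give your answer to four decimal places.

p = 0.4721

Risk-neutral probability p = (e^0.05 − 0.65)/(1.5 − 0.65) = 0.4013/0.8500 = 0.4721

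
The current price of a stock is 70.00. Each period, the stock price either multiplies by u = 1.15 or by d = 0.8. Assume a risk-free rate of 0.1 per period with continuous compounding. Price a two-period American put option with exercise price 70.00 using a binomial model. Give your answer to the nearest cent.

Risk-neutral probability p = (e^0.1 − 0.8)/(1.15 − 0.8) = 0.3052/0.3500 = 0.8719
Terminal stock prices: S_uu = 92.57, S_ud = 64.4, S_dd = 44.8
Terminal payoffs (K − S): max(-22.57, 0) = 0, max(5.6, 0) = 5.6, max(25.2, 0) = 25.2
Node u (S = 80.5): continuation = e^(−0.1)·[0.8719·0.0000 + 0.1281·5.6000] = 0.6490; exercise value = 0.0000 ≤ continuation, so V_u = 0.6490
Node d (S = 56): continuation = e^(−0.1)·[0.8719·5.6000 + 0.1281·25.2000] = 7.3386; exercise value = 14.0000 > continuation, so V_d = 14.0000 (exercise)
Node 0 (S = 70): continuation = e^(−0.1)·[0.8719·0.6490 + 0.1281·14.0000] = 2.1346; exercise value = 0.0000 ≤ continuation, so V_0 = 2.1346

2.13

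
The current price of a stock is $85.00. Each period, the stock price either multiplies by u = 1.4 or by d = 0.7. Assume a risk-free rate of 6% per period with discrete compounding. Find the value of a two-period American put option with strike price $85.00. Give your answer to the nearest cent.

Risk-neutral probability p = (1 + 0.06 − 0.7)/(1.4 − 0.7) = 0.3600/0.7000 = 0.5143
Terminal stock prices: S_uu = 166.6, S_ud = 83.3, S_dd = 41.65
Terminal payoffs (K − S): max(-81.6, 0) = 0, max(1.7, 0) = 1.7, max(43.35, 0) = 43.35
Node u (S = 119): continuation = 1/1.06·[0.5143·0.0000 + 0.4857·1.7000] = 0.7790; exercise value = 0.0000 ≤ continuation, so V_u = 0.7790
Node d (S = 59.5): continuation = 1/1.06·[0.5143·1.7000 + 0.4857·43.3500] = 20.6887; exercise value = 25.5000 > continuation, so V_d = 25.5000 (exercise)
Node 0 (S = 85): continuation = 1/1.06·[0.5143·0.7790 + 0.4857·25.5000] = 12.0626; exercise value = 0.0000 ≤ continuation, so V_0 = 12.0626

$12.06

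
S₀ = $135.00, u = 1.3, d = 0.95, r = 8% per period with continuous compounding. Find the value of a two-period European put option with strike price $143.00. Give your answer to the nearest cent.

$6.91

Risk-neutral probability p = (e^0.08 − 0.95)/(1.3 − 0.95) = 0.1333/0.3500 = 0.3808
Terminal stock prices: S_uu = 228.2, S_ud = 166.7, S_dd = 121.8
Terminal payoffs (K − S): max(-85.15, 0) = 0, max(-23.72, 0) = 0, max(21.16, 0) = 21.16
Node u (S = 175.5): V_u = e^(−0.08)·[0.3808·0.0000 + 0.6192·0.0000] = 0.0000
Node d (S = 128.2): V_d = e^(−0.08)·[0.3808·0.0000 + 0.6192·21.1625] = 12.0960
Node 0 (S = 135): V_0 = e^(−0.08)·[0.3808·0.0000 + 0.6192·12.0960] = 6.9137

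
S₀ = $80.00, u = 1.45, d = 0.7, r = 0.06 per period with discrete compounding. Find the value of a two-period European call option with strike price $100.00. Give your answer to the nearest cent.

Risk-neutral probability p = (1 + 0.06 − 0.7)/(1.45 − 0.7) = 0.3600/0.7500 = 0.4800
Terminal stock prices: S_uu = 168.2, S_ud = 81.2, S_dd = 39.2
Terminal payoffs (S − K): max(68.2, 0) = 68.2, max(-18.8, 0) = 0, max(-60.8, 0) = 0
Node u (S = 116): V_u = 1/1.06·[0.4800·68.2000 + 0.5200·0.0000] = 30.8830
Node d (S = 56): V_d = 1/1.06·[0.4800·0.0000 + 0.5200·0.0000] = 0.0000
Node 0 (S = 80): V_0 = 1/1.06·[0.4800·30.8830 + 0.5200·0.0000] = 13.9848

$13.98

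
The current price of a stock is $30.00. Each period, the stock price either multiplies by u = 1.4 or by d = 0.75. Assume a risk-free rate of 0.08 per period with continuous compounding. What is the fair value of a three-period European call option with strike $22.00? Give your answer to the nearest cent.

Risk-neutral probability p = (e^0.08 − 0.75)/(1.4 − 0.75) = 0.3333/0.6500 = 0.5127
Terminal stock prices: S_uuu = 82.32, S_uud = 44.1, S_udd = 23.62, S_ddd = 12.66
Terminal payoffs (S − K): max(60.32, 0) = 60.32, max(22.1, 0) = 22.1, max(1.625, 0) = 1.625, max(-9.344, 0) = 0
Node uu (S = 58.8): V_uu = e^(−0.08)·[0.5127·60.3200 + 0.4873·22.1000] = 38.4914
Node ud (S = 31.5): V_ud = e^(−0.08)·[0.5127·22.1000 + 0.4873·1.6250] = 11.1914
Node dd (S = 16.88): V_dd = e^(−0.08)·[0.5127·1.6250 + 0.4873·0.0000] = 0.7692
Node u (S = 42): V_u = e^(−0.08)·[0.5127·38.4914 + 0.4873·11.1914] = 23.2528
Node d (S = 22.5): V_d = e^(−0.08)·[0.5127·11.1914 + 0.4873·0.7692] = 5.6432
Node 0 (S = 30): V_0 = e^(−0.08)·[0.5127·23.2528 + 0.4873·5.6432] = 13.5444

$13.54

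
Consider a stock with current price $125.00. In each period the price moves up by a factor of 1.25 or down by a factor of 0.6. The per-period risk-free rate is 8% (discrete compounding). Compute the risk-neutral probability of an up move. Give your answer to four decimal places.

p = 0.7385

Risk-neutral probability p = (1 + 0.08 − 0.6)/(1.25 − 0.6) = 0.4800/0.6500 = 0.7385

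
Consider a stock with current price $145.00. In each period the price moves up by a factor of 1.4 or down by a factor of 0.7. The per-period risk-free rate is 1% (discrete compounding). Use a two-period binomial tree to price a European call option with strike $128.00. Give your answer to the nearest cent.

$36.85

Risk-neutral probability p = (1 + 0.01 − 0.7)/(1.4 − 0.7) = 0.3100/0.7000 = 0.4429
Terminal stock prices: S_uu = 284.2, S_ud = 142.1, S_dd = 71.05
Terminal payoffs (S − K): max(156.2, 0) = 156.2, max(14.1, 0) = 14.1, max(-56.95, 0) = 0
Node u (S = 203): V_u = 1/1.01·[0.4429·156.2000 + 0.5571·14.1000] = 76.2673
Node d (S = 101.5): V_d = 1/1.01·[0.4429·14.1000 + 0.5571·0.0000] = 6.1825
Node 0 (S = 145): V_0 = 1/1.01·[0.4429·76.2673 + 0.5571·6.1825] = 36.8515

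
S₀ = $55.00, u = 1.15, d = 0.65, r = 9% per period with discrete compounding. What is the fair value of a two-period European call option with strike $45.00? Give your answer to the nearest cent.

$18.08

Risk-neutral probability p = (1 + 0.09 − 0.65)/(1.15 − 0.65) = 0.4400/0.5000 = 0.8800
Terminal stock prices: S_uu = 72.74, S_ud = 41.11, S_dd = 23.24
Terminal payoffs (S − K): max(27.74, 0) = 27.74, max(-3.888, 0) = 0, max(-21.76, 0) = 0
Node u (S = 63.25): V_u = 1/1.09·[0.8800·27.7375 + 0.1200·0.0000] = 22.3936
Node d (S = 35.75): V_d = 1/1.09·[0.8800·0.0000 + 0.1200·0.0000] = 0.0000
Node 0 (S = 55): V_0 = 1/1.09·[0.8800·22.3936 + 0.1200·0.0000] = 18.0792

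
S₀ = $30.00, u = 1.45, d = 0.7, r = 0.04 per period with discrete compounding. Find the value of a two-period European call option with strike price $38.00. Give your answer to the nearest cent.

Risk-neutral probability p = (1 + 0.04 − 0.7)/(1.45 − 0.7) = 0.3400/0.7500 = 0.4533
Terminal stock prices: S_uu = 63.08, S_ud = 30.45, S_dd = 14.7
Terminal payoffs (S − K): max(25.08, 0) = 25.08, max(-7.55, 0) = 0, max(-23.3, 0) = 0
Node u (S = 43.5): V_u = 1/1.04·[0.4533·25.0750 + 0.5467·0.0000] = 10.9301
Node d (S = 21): V_d = 1/1.04·[0.4533·0.0000 + 0.5467·0.0000] = 0.0000
Node 0 (S = 30): V_0 = 1/1.04·[0.4533·10.9301 + 0.5467·0.0000] = 4.7644

$4.76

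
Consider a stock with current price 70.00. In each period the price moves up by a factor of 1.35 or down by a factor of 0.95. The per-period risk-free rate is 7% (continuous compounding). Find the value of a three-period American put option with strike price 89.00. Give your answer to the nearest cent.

Risk-neutral probability p = (e^0.07 − 0.95)/(1.35 − 0.95) = 0.1225/0.4000 = 0.3063
Terminal stock prices: S_uuu = 172.2, S_uud = 121.2, S_udd = 85.29, S_ddd = 60.02
Terminal payoffs (K − S): max(-83.23, 0) = 0, max(-32.2, 0) = 0, max(3.714, 0) = 3.714, max(28.98, 0) = 28.98
Node uu (S = 127.6): continuation = e^(−0.07)·[0.3063·0.0000 + 0.6937·0.0000] = 0.0000; exercise value = 0.0000 ≤ continuation, so V_uu = 0.0000
Node ud (S = 89.77): continuation = e^(−0.07)·[0.3063·0.0000 + 0.6937·3.7138] = 2.4022; exercise value = 0.0000 ≤ continuation, so V_ud = 2.4022
Node dd (S = 63.17): continuation = e^(−0.07)·[0.3063·3.7138 + 0.6937·28.9838] = 19.8080; exercise value = 25.8250 > continuation, so V_dd = 25.8250 (exercise)
Node u (S = 94.5): continuation = e^(−0.07)·[0.3063·0.0000 + 0.6937·2.4022] = 1.5538; exercise value = 0.0000 ≤ continuation, so V_u = 1.5538
Node d (S = 66.5): continuation = e^(−0.07)·[0.3063·2.4022 + 0.6937·25.8250] = 17.3903; exercise value = 22.5000 > continuation, so V_d = 22.5000 (exercise)
Node 0 (S = 70): continuation = e^(−0.07)·[0.3063·1.5538 + 0.6937·22.5000] = 14.9974; exercise value = 19.0000 > continuation, so V_0 = 19.0000 (exercise)

19.00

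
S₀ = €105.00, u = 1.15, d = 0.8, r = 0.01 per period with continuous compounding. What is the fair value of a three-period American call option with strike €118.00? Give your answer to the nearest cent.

€8.75

Risk-neutral probability p = (e^0.01 − 0.8)/(1.15 − 0.8) = 0.2101/0.3500 = 0.6001
Terminal stock prices: S_uuu = 159.7, S_uud = 111.1, S_udd = 77.28, S_ddd = 53.76
Terminal payoffs (S − K): max(41.69, 0) = 41.69, max(-6.91, 0) = 0, max(-40.72, 0) = 0, max(-64.24, 0) = 0
Node uu (S = 138.9): continuation = e^(−0.01)·[0.6001·41.6919 + 0.3999·0.0000] = 24.7721; exercise value = 20.8625 ≤ continuation, so V_uu = 24.7721
Node ud (S = 96.6): continuation = e^(−0.01)·[0.6001·0.0000 + 0.3999·0.0000] = 0.0000; exercise value = 0.0000 ≤ continuation, so V_ud = 0.0000
Node dd (S = 67.2): continuation = e^(−0.01)·[0.6001·0.0000 + 0.3999·0.0000] = 0.0000; exercise value = 0.0000 ≤ continuation, so V_dd = 0.0000
Node u (S = 120.7): continuation = e^(−0.01)·[0.6001·24.7721 + 0.3999·0.0000] = 14.7189; exercise value = 2.7500 ≤ continuation, so V_u = 14.7189
Node d (S = 84): continuation = e^(−0.01)·[0.6001·0.0000 + 0.3999·0.0000] = 0.0000; exercise value = 0.0000 ≤ continuation, so V_d = 0.0000
Node 0 (S = 105): continuation = e^(−0.01)·[0.6001·14.7189 + 0.3999·0.0000] = 8.7456; exercise value = 0.0000 ≤ continuation, so V_0 = 8.7456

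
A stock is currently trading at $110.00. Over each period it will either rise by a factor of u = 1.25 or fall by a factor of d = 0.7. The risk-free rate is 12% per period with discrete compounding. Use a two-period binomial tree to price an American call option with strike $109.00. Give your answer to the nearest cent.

$29.23

Risk-neutral probability p = (1 + 0.12 − 0.7)/(1.25 − 0.7) = 0.4200/0.5500 = 0.7636
Terminal stock prices: S_uu = 171.9, S_ud = 96.25, S_dd = 53.9
Terminal payoffs (S − K): max(62.88, 0) = 62.88, max(-12.75, 0) = 0, max(-55.1, 0) = 0
Node u (S = 137.5): continuation = 1/1.12·[0.7636·62.8750 + 0.2364·0.0000] = 42.8693; exercise value = 28.5000 ≤ continuation, so V_u = 42.8693
Node d (S = 77): continuation = 1/1.12·[0.7636·0.0000 + 0.2364·0.0000] = 0.0000; exercise value = 0.0000 ≤ continuation, so V_d = 0.0000
Node 0 (S = 110): continuation = 1/1.12·[0.7636·42.8693 + 0.2364·0.0000] = 29.2291; exercise value = 1.0000 ≤ continuation, so V_0 = 29.2291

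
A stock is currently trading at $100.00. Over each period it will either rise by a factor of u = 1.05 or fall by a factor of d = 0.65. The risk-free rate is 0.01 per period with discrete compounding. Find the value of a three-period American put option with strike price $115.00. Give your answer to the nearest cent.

$15.00

Risk-neutral probability p = (1 + 0.01 − 0.65)/(1.05 − 0.65) = 0.3600/0.4000 = 0.9000
Terminal stock prices: S_uuu = 115.8, S_uud = 71.66, S_udd = 44.36, S_ddd = 27.46
Terminal payoffs (K − S): max(-0.7625, 0) = 0, max(43.34, 0) = 43.34, max(70.64, 0) = 70.64, max(87.54, 0) = 87.54
Node uu (S = 110.2): continuation = 1/1.01·[0.9000·0.0000 + 0.1000·43.3375] = 4.2908; exercise value = 4.7500 > continuation, so V_uu = 4.7500 (exercise)
Node ud (S = 68.25): continuation = 1/1.01·[0.9000·43.3375 + 0.1000·70.6375] = 45.6114; exercise value = 46.7500 > continuation, so V_ud = 46.7500 (exercise)
Node dd (S = 42.25): continuation = 1/1.01·[0.9000·70.6375 + 0.1000·87.5375] = 71.6114; exercise value = 72.7500 > continuation, so V_dd = 72.7500 (exercise)
Node u (S = 105): continuation = 1/1.01·[0.9000·4.7500 + 0.1000·46.7500] = 8.8614; exercise value = 10.0000 > continuation, so V_u = 10.0000 (exercise)
Node d (S = 65): continuation = 1/1.01·[0.9000·46.7500 + 0.1000·72.7500] = 48.8614; exercise value = 50.0000 > continuation, so V_d = 50.0000 (exercise)
Node 0 (S = 100): continuation = 1/1.01·[0.9000·10.0000 + 0.1000·50.0000] = 13.8614; exercise value = 15.0000 > continuation, so V_0 = 15.0000 (exercise)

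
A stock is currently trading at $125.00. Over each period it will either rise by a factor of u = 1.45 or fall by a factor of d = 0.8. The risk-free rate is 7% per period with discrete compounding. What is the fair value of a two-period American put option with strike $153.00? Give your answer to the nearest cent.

$30.65

Risk-neutral probability p = (1 + 0.07 − 0.8)/(1.45 − 0.8) = 0.2700/0.6500 = 0.4154
Terminal stock prices: S_uu = 262.8, S_ud = 145, S_dd = 80
Terminal payoffs (K − S): max(-109.8, 0) = 0, max(8, 0) = 8, max(73, 0) = 73
Node u (S = 181.2): continuation = 1/1.07·[0.4154·0.0000 + 0.5846·8.0000] = 4.3710; exercise value = 0.0000 ≤ continuation, so V_u = 4.3710
Node d (S = 100): continuation = 1/1.07·[0.4154·8.0000 + 0.5846·73.0000] = 42.9907; exercise value = 53.0000 > continuation, so V_d = 53.0000 (exercise)
Node 0 (S = 125): continuation = 1/1.07·[0.4154·4.3710 + 0.5846·53.0000] = 30.6544; exercise value = 28.0000 ≤ continuation, so V_0 = 30.6544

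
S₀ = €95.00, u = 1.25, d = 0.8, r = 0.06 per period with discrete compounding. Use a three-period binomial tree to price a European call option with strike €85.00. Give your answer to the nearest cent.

Risk-neutral probability p = (1 + 0.06 − 0.8)/(1.25 − 0.8) = 0.2600/0.4500 = 0.5778
Terminal stock prices: S_uuu = 185.5, S_uud = 118.8, S_udd = 76, S_ddd = 48.64
Terminal payoffs (S − K): max(100.5, 0) = 100.5, max(33.75, 0) = 33.75, max(-9, 0) = 0, max(-36.36, 0) = 0
Node uu (S = 148.4): V_uu = 1/1.06·[0.5778·100.5469 + 0.4222·33.7500] = 68.2488
Node ud (S = 95): V_ud = 1/1.06·[0.5778·33.7500 + 0.4222·0.0000] = 18.3962
Node dd (S = 60.8): V_dd = 1/1.06·[0.5778·0.0000 + 0.4222·0.0000] = 0.0000
Node u (S = 118.8): V_u = 1/1.06·[0.5778·68.2488 + 0.4222·18.3962] = 44.5283
Node d (S = 76): V_d = 1/1.06·[0.5778·18.3962 + 0.4222·0.0000] = 10.0273
Node 0 (S = 95): V_0 = 1/1.06·[0.5778·44.5283 + 0.4222·10.0273] = 28.2653

€28.27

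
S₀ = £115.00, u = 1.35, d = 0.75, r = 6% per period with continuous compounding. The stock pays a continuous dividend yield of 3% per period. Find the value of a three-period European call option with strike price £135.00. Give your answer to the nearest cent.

£19.09

Per-period risk-free factor R = e^0.06 = 1.0618; dividend-adjusted growth = e^(0.06−0.03) = 1.0305.
Risk-neutral probability p = (1.0305 − 0.75)/(1.35 − 0.75) = 0.2805/0.6000 = 0.4674
Terminal stock prices: S_uuu = 282.9, S_uud = 157.2, S_udd = 87.33, S_ddd = 48.52
Terminal payoffs (S − K): max(147.9, 0) = 147.9, max(22.19, 0) = 22.19, max(-47.67, 0) = 0, max(-86.48, 0) = 0
Node uu (S = 209.6): V_uu = e^(−0.06)·[0.4674·147.9431 + 0.5326·22.1906] = 76.2550
Node ud (S = 116.4): V_ud = e^(−0.06)·[0.4674·22.1906 + 0.5326·0.0000] = 9.7684
Node dd (S = 64.69): V_dd = e^(−0.06)·[0.4674·0.0000 + 0.5326·0.0000] = 0.0000
Node u (S = 155.2): V_u = e^(−0.06)·[0.4674·76.2550 + 0.5326·9.7684] = 38.4672
Node d (S = 86.25): V_d = e^(−0.06)·[0.4674·9.7684 + 0.5326·0.0000] = 4.3001
Node 0 (S = 115): V_0 = e^(−0.06)·[0.4674·38.4672 + 0.5326·4.3001] = 19.0901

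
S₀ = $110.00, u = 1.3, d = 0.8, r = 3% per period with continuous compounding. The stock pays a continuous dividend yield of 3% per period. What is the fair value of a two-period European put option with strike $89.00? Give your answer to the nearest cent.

$6.31

Per-period risk-free factor R = e^0.03 = 1.0305; dividend-adjusted growth = e^(0.03−0.03) = 1.0000.
Risk-neutral probability p = (1.0000 − 0.8)/(1.3 − 0.8) = 0.2000/0.5000 = 0.4000
Terminal stock prices: S_uu = 185.9, S_ud = 114.4, S_dd = 70.4
Terminal payoffs (K − S): max(-96.9, 0) = 0, max(-25.4, 0) = 0, max(18.6, 0) = 18.6
Node u (S = 143): V_u = e^(−0.03)·[0.4000·0.0000 + 0.6000·0.0000] = 0.0000
Node d (S = 88): V_d = e^(−0.03)·[0.4000·0.0000 + 0.6000·18.6000] = 10.8302
Node 0 (S = 110): V_0 = e^(−0.03)·[0.4000·0.0000 + 0.6000·10.8302] = 6.3061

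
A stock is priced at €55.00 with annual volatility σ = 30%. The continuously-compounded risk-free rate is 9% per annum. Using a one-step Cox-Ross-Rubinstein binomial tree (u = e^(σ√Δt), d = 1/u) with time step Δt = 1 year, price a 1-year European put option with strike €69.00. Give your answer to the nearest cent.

€10.84

CRR parameters: u = e^(σ√Δt) = e^(0.3·√1) = 1.3499, d = 1/u = 0.7408
Per-period rate: rΔt = 0.09·1 = 0.09, so R = e^0.09 = 1.0942
Risk-neutral probability p = (e^0.09 − 0.7408)/(1.3499 − 0.7408) = 0.3534/0.6090 = 0.5802
Terminal stock prices: S_u = 74.24, S_d = 40.75
Terminal payoffs (K − S): max(-5.242, 0) = 0, max(28.25, 0) = 28.25
Node 0 (S = 55): V_0 = e^(−0.09)·[0.5802·0.0000 + 0.4198·28.2550] = 10.8409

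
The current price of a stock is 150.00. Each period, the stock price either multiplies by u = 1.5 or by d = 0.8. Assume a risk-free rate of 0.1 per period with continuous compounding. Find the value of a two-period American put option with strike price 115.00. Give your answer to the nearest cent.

Risk-neutral probability p = (e^0.1 − 0.8)/(1.5 − 0.8) = 0.3052/0.7000 = 0.4360
Terminal stock prices: S_uu = 337.5, S_ud = 180, S_dd = 96
Terminal payoffs (K − S): max(-222.5, 0) = 0, max(-65, 0) = 0, max(19, 0) = 19
Node u (S = 225): continuation = e^(−0.1)·[0.4360·0.0000 + 0.5640·0.0000] = 0.0000; exercise value = 0.0000 ≤ continuation, so V_u = 0.0000
Node d (S = 120): continuation = e^(−0.1)·[0.4360·0.0000 + 0.5640·19.0000] = 9.6970; exercise value = 0.0000 ≤ continuation, so V_d = 9.6970
Node 0 (S = 150): continuation = e^(−0.1)·[0.4360·0.0000 + 0.5640·9.6970] = 4.9490; exercise value = 0.0000 ≤ continuation, so V_0 = 4.9490

4.95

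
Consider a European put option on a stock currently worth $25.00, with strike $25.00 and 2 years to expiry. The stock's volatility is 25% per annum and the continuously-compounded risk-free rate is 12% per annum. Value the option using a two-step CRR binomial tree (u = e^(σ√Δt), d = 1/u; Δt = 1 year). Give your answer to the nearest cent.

$0.74

CRR parameters: u = e^(σ√Δt) = e^(0.25·√1) = 1.2840, d = 1/u = 0.7788
Per-period rate: rΔt = 0.12·1 = 0.12, so R = e^0.12 = 1.1275
Risk-neutral probability p = (e^0.12 − 0.7788)/(1.2840 − 0.7788) = 0.3487/0.5052 = 0.6902
Terminal stock prices: S_uu = 41.22, S_ud = 25, S_dd = 15.16
Terminal payoffs (K − S): max(-16.22, 0) = 0, max(0, 0) = 0, max(9.837, 0) = 9.837
Node u (S = 32.1): V_u = e^(−0.12)·[0.6902·0.0000 + 0.3098·0.0000] = 0.0000
Node d (S = 19.47): V_d = e^(−0.12)·[0.6902·0.0000 + 0.3098·9.8367] = 2.7030
Node 0 (S = 25): V_0 = e^(−0.12)·[0.6902·0.0000 + 0.3098·2.7030] = 0.7427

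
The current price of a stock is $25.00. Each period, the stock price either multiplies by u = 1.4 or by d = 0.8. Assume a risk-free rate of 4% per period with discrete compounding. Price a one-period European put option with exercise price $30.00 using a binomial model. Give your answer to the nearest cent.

Risk-neutral probability p = (1 + 0.04 − 0.8)/(1.4 − 0.8) = 0.2400/0.6000 = 0.4000
Terminal stock prices: S_u = 35, S_d = 20
Terminal payoffs (K − S): max(-5, 0) = 0, max(10, 0) = 10
Node 0 (S = 25): V_0 = 1/1.04·[0.4000·0.0000 + 0.6000·10.0000] = 5.7692

$5.77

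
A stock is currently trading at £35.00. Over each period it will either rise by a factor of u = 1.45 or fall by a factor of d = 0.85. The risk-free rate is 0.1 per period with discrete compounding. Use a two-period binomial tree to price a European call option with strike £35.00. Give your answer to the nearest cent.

Risk-neutral probability p = (1 + 0.1 − 0.85)/(1.45 − 0.85) = 0.2500/0.6000 = 0.4167
Terminal stock prices: S_uu = 73.59, S_ud = 43.14, S_dd = 25.29
Terminal payoffs (S − K): max(38.59, 0) = 38.59, max(8.137, 0) = 8.137, max(-9.713, 0) = 0
Node u (S = 50.75): V_u = 1/1.1·[0.4167·38.5875 + 0.5833·8.1375] = 18.9318
Node d (S = 29.75): V_d = 1/1.1·[0.4167·8.1375 + 0.5833·0.0000] = 3.0824
Node 0 (S = 35): V_0 = 1/1.1·[0.4167·18.9318 + 0.5833·3.0824] = 8.8057

£8.81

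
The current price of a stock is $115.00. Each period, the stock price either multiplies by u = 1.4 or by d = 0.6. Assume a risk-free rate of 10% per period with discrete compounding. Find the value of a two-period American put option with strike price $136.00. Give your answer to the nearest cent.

$30.47

Risk-neutral probability p = (1 + 0.1 − 0.6)/(1.4 − 0.6) = 0.5000/0.8000 = 0.6250
Terminal stock prices: S_uu = 225.4, S_ud = 96.6, S_dd = 41.4
Terminal payoffs (K − S): max(-89.4, 0) = 0, max(39.4, 0) = 39.4, max(94.6, 0) = 94.6
Node u (S = 161): continuation = 1/1.1·[0.6250·0.0000 + 0.3750·39.4000] = 13.4318; exercise value = 0.0000 ≤ continuation, so V_u = 13.4318
Node d (S = 69): continuation = 1/1.1·[0.6250·39.4000 + 0.3750·94.6000] = 54.6364; exercise value = 67.0000 > continuation, so V_d = 67.0000 (exercise)
Node 0 (S = 115): continuation = 1/1.1·[0.6250·13.4318 + 0.3750·67.0000] = 30.4726; exercise value = 21.0000 ≤ continuation, so V_0 = 30.4726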